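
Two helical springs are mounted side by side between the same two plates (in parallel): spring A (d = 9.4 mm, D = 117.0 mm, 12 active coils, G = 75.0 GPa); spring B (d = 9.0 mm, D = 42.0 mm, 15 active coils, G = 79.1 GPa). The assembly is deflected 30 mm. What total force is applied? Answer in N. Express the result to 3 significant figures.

1870 N

k_A = Gd⁴/(8D³N_a) = (75.0×10³)(9.4⁴)/(8·117.0³·12) = 3.8084 N/mm
k_B = Gd⁴/(8D³N_a) = (79.1×10³)(9.0⁴)/(8·42.0³·15) = 58.374 N/mm
Parallel: k_eq = 3.8084 + 58.374 = 62.182 N/mm
F = k_eq·δ = 62.182·30 = 1865.5 N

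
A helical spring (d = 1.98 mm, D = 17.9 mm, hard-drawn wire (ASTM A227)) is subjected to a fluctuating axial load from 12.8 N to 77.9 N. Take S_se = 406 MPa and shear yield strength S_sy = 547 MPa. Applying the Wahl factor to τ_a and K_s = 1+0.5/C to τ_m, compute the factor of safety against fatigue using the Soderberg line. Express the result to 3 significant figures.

C = D/d = 17.9/1.98 = 9.0404; K_W = (4C−1)/(4C−4)+0.615/C = 1.1613; K_s = 1+0.5/C = 1.0553
F_a = (F_max−F_min)/2 = 32.55 N; F_m = (F_max+F_min)/2 = 45.35 N
τ_a = K_W·8F_aD/(πd³) = 1.1613 × 191.14 = 221.97 MPa
τ_m = K_s·8F_mD/(πd³) = 1.0553 × 266.3 = 281.03 MPa
Soderberg: 1/n_f = τ_a/S_se + τ_m/S_sy = 221.97/406 + 281.03/547 = 0.54673 + 0.51377 = 1.0605
n_f = 1/1.0605 = 0.943

0.943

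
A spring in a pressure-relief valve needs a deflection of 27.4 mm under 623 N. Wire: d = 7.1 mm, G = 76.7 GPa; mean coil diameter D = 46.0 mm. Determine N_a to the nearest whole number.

Required rate k = F/δ = 623/27.4 = 22.737 N/mm
N_a = Gd⁴/(8D³k) = (76.7×10³ × 7.1⁴)/(8 × 46.0³ × 22.737)
    = 1.94908e+08 / 1.77052e+07 = 11.01 → 11 coils

11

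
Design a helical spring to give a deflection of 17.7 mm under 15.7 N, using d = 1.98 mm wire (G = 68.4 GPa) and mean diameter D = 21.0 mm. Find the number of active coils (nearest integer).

16

Required rate k = F/δ = 15.7/17.7 = 0.88701 N/mm
N_a = Gd⁴/(8D³k) = (68.4×10³ × 1.98⁴)/(8 × 21.0³ × 0.88701)
    = 1.05128e+06 / 65716.5 = 16 → 16 coils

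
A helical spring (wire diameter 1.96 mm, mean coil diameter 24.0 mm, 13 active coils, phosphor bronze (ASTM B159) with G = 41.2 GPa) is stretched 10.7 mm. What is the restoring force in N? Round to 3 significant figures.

k = Gd⁴/(8D³N_a) = (41.2×10³)(1.96⁴)/(8·24.0³·13) = 0.42292 N/mm
F = k·δ = 0.42292 × 10.7 = 4.5252 N

4.53 N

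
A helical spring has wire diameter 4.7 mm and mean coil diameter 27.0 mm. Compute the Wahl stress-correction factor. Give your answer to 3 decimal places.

C = D/d = 27.0/4.7 = 5.7447
K_W = (4C−1)/(4C−4) + 0.615/C = 21.979/18.979 + 0.1071 = 1.2651

1.265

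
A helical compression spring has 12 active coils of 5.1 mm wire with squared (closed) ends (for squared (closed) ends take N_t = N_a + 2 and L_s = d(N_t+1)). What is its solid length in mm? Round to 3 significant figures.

76.5 mm

squared (closed) ends: N_t = N_a + 2 = 12 + 2 = 14
L_s = d·(N_t+1) = 5.1 × 15 = 76.5 mm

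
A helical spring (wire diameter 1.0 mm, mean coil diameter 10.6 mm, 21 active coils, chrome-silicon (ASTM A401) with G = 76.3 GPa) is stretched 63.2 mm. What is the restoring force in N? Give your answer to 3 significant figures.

24.1 N

k = Gd⁴/(8D³N_a) = (76.3×10³)(1.0⁴)/(8·10.6³·21) = 0.38133 N/mm
F = k·δ = 0.38133 × 63.2 = 24.1 N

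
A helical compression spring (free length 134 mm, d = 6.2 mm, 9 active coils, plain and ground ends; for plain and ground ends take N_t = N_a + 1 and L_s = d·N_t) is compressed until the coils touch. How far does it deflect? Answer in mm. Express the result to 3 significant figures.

72.0 mm

N_t = 10; L_s = 6.2·10 = 62 mm
δ_solid = L₀ − L_s = 134 − 62 = 72 mm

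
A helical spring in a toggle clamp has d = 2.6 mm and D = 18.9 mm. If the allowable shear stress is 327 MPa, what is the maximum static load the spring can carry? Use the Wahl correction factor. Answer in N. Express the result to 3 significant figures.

99.2 N

C = D/d = 18.9/2.6 = 7.2692
K_W = (4C−1)/(4C−4) + 0.615/C = 28.077/25.077 + 0.0846 = 1.2042
τ_max = K·8FD/(πd³) → F_max = τ_allow·πd³/(8DK)
F_max = 327·π·2.6³/(8·18.9·1.2042) = 18056/182.08 = 99.164 N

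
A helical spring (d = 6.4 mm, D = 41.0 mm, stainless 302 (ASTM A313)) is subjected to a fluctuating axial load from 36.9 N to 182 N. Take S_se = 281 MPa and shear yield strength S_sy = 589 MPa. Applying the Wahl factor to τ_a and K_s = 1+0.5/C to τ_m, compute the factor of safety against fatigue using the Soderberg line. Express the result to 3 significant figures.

4.84

C = D/d = 41.0/6.4 = 6.4062; K_W = (4C−1)/(4C−4)+0.615/C = 1.2347; K_s = 1+0.5/C = 1.0780
F_a = (F_max−F_min)/2 = 72.55 N; F_m = (F_max+F_min)/2 = 109.45 N
τ_a = K_W·8F_aD/(πd³) = 1.2347 × 28.895 = 35.677 MPa
τ_m = K_s·8F_mD/(πd³) = 1.0780 × 43.591 = 46.994 MPa
Soderberg: 1/n_f = τ_a/S_se + τ_m/S_sy = 35.677/281 + 46.994/589 = 0.12697 + 0.07979 = 0.20675
n_f = 1/0.20675 = 4.837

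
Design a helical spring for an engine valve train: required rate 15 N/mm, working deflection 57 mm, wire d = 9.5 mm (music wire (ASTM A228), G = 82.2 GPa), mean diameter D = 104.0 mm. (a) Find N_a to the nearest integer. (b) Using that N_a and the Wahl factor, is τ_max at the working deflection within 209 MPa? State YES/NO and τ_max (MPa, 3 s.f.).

N_a = Gd⁴/(8D³k) = (82.2×10³)(9.5⁴)/(8·104.0³·15) = 4.96 → N_a = 5
Actual rate k = Gd⁴/(8D³·5) = 14.88 N/mm
Working load F = kδ = 14.88·57 = 848.17 N
C = 104.0/9.5 = 10.9474; K_W = (4C−1)/(4C−4)+0.615/C = 1.1316
τ_max = K_W·8FD/(πd³) = 1.1316·261.99 = 296.46 MPa
τ_max > 209 MPa → exceeds allowable

(a) 5 coils; (b) NO, τ_max = 296 MPa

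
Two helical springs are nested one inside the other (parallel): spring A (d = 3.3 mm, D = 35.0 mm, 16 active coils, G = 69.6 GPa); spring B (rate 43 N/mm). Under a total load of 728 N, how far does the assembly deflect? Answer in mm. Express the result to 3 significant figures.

16.4 mm

k_A = Gd⁴/(8D³N_a) = (69.6×10³)(3.3⁴)/(8·35.0³·16) = 1.504 N/mm
Parallel: k_eq = 1.504 + 43 = 44.504 N/mm
δ = F/k_eq = 728/44.504 = 16.358 mm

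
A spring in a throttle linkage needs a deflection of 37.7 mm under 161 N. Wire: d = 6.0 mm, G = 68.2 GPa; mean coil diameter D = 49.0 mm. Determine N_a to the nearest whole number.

22

Required rate k = F/δ = 161/37.7 = 4.2706 N/mm
N_a = Gd⁴/(8D³k) = (68.2×10³ × 6.0⁴)/(8 × 49.0³ × 4.2706)
    = 8.83872e+07 / 4.01941e+06 = 21.99 → 22 coils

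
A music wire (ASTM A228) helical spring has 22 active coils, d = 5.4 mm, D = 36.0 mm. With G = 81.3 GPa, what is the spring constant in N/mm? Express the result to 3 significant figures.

k = Gd⁴/(8D³N_a) = (81.3×10³ × 5.4⁴) / (8 × 36.0³ × 22)
  = 6.91298e+07 / 8.21146e+06 = 8.4187 N/mm

8.42 N/mm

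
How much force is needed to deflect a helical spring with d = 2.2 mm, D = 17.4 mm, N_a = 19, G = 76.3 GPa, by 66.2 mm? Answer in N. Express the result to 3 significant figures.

148 N

k = Gd⁴/(8D³N_a) = (76.3×10³)(2.2⁴)/(8·17.4³·19) = 2.2322 N/mm
F = k·δ = 2.2322 × 66.2 = 147.77 N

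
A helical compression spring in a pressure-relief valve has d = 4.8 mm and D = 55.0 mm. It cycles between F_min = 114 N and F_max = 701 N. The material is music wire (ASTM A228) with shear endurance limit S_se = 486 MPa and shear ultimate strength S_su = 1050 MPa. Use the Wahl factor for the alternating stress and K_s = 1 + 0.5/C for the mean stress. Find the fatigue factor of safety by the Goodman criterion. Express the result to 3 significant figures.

0.728

C = D/d = 55.0/4.8 = 11.4583; K_W = (4C−1)/(4C−4)+0.615/C = 1.1254; K_s = 1+0.5/C = 1.0436
F_a = (F_max−F_min)/2 = 293.5 N; F_m = (F_max+F_min)/2 = 407.5 N
τ_a = K_W·8F_aD/(πd³) = 1.1254 × 371.7 = 418.3 MPa
τ_m = K_s·8F_mD/(πd³) = 1.0436 × 516.07 = 538.59 MPa
Goodman: 1/n_f = τ_a/S_se + τ_m/S_su = 418.3/486 + 538.59/1050 = 0.86070 + 0.51294 = 1.3736
n_f = 1/1.3736 = 0.728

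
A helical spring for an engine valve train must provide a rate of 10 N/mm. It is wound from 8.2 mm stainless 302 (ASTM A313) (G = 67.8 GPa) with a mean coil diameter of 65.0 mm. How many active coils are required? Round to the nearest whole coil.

14

N_a = Gd⁴/(8D³k) = (67.8×10³ × 8.2⁴)/(8 × 65.0³ × 10)
    = 3.06539e+08 / 2.197e+07 = 13.95 → 14 coils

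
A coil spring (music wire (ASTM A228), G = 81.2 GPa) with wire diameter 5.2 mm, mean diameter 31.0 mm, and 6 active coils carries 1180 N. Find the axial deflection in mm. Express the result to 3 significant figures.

28.4 mm

k = Gd⁴/(8D³N_a) = (81.2×10³)(5.2⁴)/(8·31.0³·6) = 41.519 N/mm
δ = F/k = 1180 / 41.519 = 28.421 mm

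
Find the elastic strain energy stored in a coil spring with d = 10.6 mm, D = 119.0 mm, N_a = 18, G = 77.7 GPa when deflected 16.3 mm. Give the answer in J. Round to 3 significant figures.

k = Gd⁴/(8D³N_a) = (77.7×10³)(10.6⁴)/(8·119.0³·18) = 4.0424 N/mm
U = ½kδ² = 0.5 × 4.0424 × 16.3² = 537.01 N·mm = 0.53701 J

0.537 J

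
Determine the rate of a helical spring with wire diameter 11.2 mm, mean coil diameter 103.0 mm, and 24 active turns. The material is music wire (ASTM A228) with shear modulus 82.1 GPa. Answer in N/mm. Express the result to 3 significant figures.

k = Gd⁴/(8D³N_a) = (82.1×10³ × 11.2⁴) / (8 × 103.0³ × 24)
  = 1.29186e+09 / 2.09804e+08 = 6.1575 N/mm

6.16 N/mm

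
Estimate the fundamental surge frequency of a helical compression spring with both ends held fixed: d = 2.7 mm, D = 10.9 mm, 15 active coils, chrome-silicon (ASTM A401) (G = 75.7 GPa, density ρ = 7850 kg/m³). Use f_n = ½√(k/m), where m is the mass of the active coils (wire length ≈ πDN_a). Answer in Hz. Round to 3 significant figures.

529 Hz

k = Gd⁴/(8D³N_a) = (75.7×10³)(2.7⁴)/(8·10.9³·15) = 25.888 N/mm = 25888 N/m
Wire length L = πDN_a = π·10.9·15 = 513.65 mm
m = ρ·(πd²/4)·L = 7850 × 5.7256×10⁻⁶ m² × 0.51365 m = 0.023086 kg
f_n = ½√(k/m) = 0.5·√(25888/0.023086) = 0.5·√(1.1213e+06) = 529.47 Hz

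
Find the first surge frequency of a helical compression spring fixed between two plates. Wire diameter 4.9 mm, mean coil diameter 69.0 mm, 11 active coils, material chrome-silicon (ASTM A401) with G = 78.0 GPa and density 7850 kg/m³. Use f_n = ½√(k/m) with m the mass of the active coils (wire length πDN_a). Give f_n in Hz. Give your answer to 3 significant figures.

33.2 Hz

k = Gd⁴/(8D³N_a) = (78.0×10³)(4.9⁴)/(8·69.0³·11) = 1.5554 N/mm = 1555.4 N/m
Wire length L = πDN_a = π·69.0·11 = 2384.5 mm
m = ρ·(πd²/4)·L = 7850 × 18.857×10⁻⁶ m² × 2.3845 m = 0.35297 kg
f_n = ½√(k/m) = 0.5·√(1555.4/0.35297) = 0.5·√(4406.6) = 33.191 Hz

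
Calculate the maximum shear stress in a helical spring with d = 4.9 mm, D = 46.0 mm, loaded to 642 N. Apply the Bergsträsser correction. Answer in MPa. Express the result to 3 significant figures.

Spring index C = D/d = 46.0/4.9 = 9.3878
K_B = (4C+2)/(4C−3) = 39.551/34.551 = 1.1447
τ₀ = 8FD/(πd³) = 8·642·46.0/(π·4.9³) = 236256/369.61 = 639.21 MPa
τ_max = K·τ₀ = 1.1447 × 639.21 = 731.71 MPa

732 MPa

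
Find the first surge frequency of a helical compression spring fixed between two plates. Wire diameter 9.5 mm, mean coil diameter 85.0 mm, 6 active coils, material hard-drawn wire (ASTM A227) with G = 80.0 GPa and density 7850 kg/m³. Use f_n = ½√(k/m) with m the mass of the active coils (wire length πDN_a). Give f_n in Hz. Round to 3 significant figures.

78.7 Hz

k = Gd⁴/(8D³N_a) = (80.0×10³)(9.5⁴)/(8·85.0³·6) = 22.105 N/mm = 22105 N/m
Wire length L = πDN_a = π·85.0·6 = 1602.2 mm
m = ρ·(πd²/4)·L = 7850 × 70.882×10⁻⁶ m² × 1.6022 m = 0.89151 kg
f_n = ½√(k/m) = 0.5·√(22105/0.89151) = 0.5·√(24795) = 78.732 Hz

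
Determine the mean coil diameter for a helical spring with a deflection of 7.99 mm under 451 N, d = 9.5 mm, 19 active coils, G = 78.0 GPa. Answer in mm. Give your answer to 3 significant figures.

Required rate k = F/δ = 451/7.99 = 56.446 N/mm
D = (Gd⁴/(8N_a·k))^(1/3) = (78.0×10³·9.5⁴/(8·19·56.446))^(1/3)
  = (74048.4)^(1/3) = 41.9925 mm

42.0 mm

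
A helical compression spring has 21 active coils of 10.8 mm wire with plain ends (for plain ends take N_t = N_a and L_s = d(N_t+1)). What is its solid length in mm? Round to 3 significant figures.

238 mm

plain ends: N_t = N_a = 21
L_s = d·(N_t+1) = 10.8 × 22 = 237.6 mm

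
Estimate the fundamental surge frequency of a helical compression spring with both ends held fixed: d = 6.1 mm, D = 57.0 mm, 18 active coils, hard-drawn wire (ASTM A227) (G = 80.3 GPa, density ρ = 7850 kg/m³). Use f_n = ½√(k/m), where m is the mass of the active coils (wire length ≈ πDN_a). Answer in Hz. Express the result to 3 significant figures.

37.5 Hz

k = Gd⁴/(8D³N_a) = (80.3×10³)(6.1⁴)/(8·57.0³·18) = 4.1692 N/mm = 4169.2 N/m
Wire length L = πDN_a = π·57.0·18 = 3223.3 mm
m = ρ·(πd²/4)·L = 7850 × 29.225×10⁻⁶ m² × 3.2233 m = 0.73946 kg
f_n = ½√(k/m) = 0.5·√(4169.2/0.73946) = 0.5·√(5638.1) = 37.544 Hz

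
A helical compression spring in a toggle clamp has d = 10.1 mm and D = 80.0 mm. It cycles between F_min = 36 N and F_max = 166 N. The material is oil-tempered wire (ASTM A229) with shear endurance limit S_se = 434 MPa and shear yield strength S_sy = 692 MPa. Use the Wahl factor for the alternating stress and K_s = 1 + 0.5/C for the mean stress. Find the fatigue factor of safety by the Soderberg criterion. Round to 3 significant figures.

15.2

C = D/d = 80.0/10.1 = 7.9208; K_W = (4C−1)/(4C−4)+0.615/C = 1.1860; K_s = 1+0.5/C = 1.0631
F_a = (F_max−F_min)/2 = 65 N; F_m = (F_max+F_min)/2 = 101 N
τ_a = K_W·8F_aD/(πd³) = 1.1860 × 12.852 = 15.243 MPa
τ_m = K_s·8F_mD/(πd³) = 1.0631 × 19.97 = 21.231 MPa
Soderberg: 1/n_f = τ_a/S_se + τ_m/S_sy = 15.243/434 + 21.231/692 = 0.03512 + 0.03068 = 0.065803
n_f = 1/0.065803 = 15.2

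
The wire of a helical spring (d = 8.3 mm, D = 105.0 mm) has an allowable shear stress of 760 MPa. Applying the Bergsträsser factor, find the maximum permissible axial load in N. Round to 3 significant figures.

C = D/d = 105.0/8.3 = 12.6506
K_B = (4C+2)/(4C−3) = 52.602/47.602 = 1.1050
τ_max = K·8FD/(πd³) → F_max = τ_allow·πd³/(8DK)
F_max = 760·π·8.3³/(8·105.0·1.1050) = 1.3652e+06/928.23 = 1470.8 N

1470 N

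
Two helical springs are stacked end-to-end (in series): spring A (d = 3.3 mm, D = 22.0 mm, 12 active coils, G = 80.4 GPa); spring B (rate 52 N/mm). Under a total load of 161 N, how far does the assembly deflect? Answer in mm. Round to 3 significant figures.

k_A = Gd⁴/(8D³N_a) = (80.4×10³)(3.3⁴)/(8·22.0³·12) = 9.3277 N/mm
Series: 1/k_eq = 1/9.3277 + 1/52 = 0.12644; k_eq = 7.909 N/mm
δ = F/k_eq = 161/7.909 = 20.357 mm

20.4 mm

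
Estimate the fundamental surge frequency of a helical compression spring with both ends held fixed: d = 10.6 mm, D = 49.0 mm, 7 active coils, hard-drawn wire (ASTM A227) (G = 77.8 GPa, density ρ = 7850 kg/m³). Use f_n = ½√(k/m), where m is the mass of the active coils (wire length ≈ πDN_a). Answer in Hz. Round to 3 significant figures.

k = Gd⁴/(8D³N_a) = (77.8×10³)(10.6⁴)/(8·49.0³·7) = 149.08 N/mm = 1.4908e+05 N/m
Wire length L = πDN_a = π·49.0·7 = 1077.6 mm
m = ρ·(πd²/4)·L = 7850 × 88.247×10⁻⁶ m² × 1.0776 m = 0.74647 kg
f_n = ½√(k/m) = 0.5·√(1.4908e+05/0.74647) = 0.5·√(1.9972e+05) = 223.45 Hz

223 Hz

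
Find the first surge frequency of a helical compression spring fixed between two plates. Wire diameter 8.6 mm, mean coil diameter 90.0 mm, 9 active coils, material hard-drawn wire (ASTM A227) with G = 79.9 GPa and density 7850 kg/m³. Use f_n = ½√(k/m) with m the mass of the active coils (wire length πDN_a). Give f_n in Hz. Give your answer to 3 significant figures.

42.4 Hz

k = Gd⁴/(8D³N_a) = (79.9×10³)(8.6⁴)/(8·90.0³·9) = 8.3268 N/mm = 8326.8 N/m
Wire length L = πDN_a = π·90.0·9 = 2544.7 mm
m = ρ·(πd²/4)·L = 7850 × 58.088×10⁻⁶ m² × 2.5447 m = 1.1604 kg
f_n = ½√(k/m) = 0.5·√(8326.8/1.1604) = 0.5·√(7176.1) = 42.356 Hz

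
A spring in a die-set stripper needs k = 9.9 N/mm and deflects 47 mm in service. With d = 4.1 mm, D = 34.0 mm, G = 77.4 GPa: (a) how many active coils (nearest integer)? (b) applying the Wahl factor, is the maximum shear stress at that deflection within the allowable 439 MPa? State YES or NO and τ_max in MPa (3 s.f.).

(a) 7 coils; (b) NO, τ_max = 691 MPa

N_a = Gd⁴/(8D³k) = (77.4×10³)(4.1⁴)/(8·34.0³·9.9) = 7.026 → N_a = 7
Actual rate k = Gd⁴/(8D³·7) = 9.9369 N/mm
Working load F = kδ = 9.9369·47 = 467.04 N
C = 34.0/4.1 = 8.2927; K_W = (4C−1)/(4C−4)+0.615/C = 1.1770
τ_max = K_W·8FD/(πd³) = 1.1770·586.7 = 690.55 MPa
τ_max > 439 MPa → exceeds allowable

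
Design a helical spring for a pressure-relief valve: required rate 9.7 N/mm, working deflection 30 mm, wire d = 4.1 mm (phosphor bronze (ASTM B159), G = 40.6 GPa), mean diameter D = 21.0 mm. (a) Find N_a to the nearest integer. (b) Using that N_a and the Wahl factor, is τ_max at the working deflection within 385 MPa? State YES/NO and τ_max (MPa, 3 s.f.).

N_a = Gd⁴/(8D³k) = (40.6×10³)(4.1⁴)/(8·21.0³·9.7) = 15.96 → N_a = 16
Actual rate k = Gd⁴/(8D³·16) = 9.6782 N/mm
Working load F = kδ = 9.6782·30 = 290.35 N
C = 21.0/4.1 = 5.1220; K_W = (4C−1)/(4C−4)+0.615/C = 1.3020
τ_max = K_W·8FD/(πd³) = 1.3020·225.28 = 293.32 MPa
τ_max ≤ 385 MPa → acceptable

(a) 16 coils; (b) YES, τ_max = 293 MPa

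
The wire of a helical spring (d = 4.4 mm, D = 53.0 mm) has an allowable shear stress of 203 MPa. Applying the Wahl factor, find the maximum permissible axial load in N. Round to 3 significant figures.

C = D/d = 53.0/4.4 = 12.0455
K_W = (4C−1)/(4C−4) + 0.615/C = 47.182/44.182 + 0.0511 = 1.1190
τ_max = K·8FD/(πd³) → F_max = τ_allow·πd³/(8DK)
F_max = 203·π·4.4³/(8·53.0·1.1190) = 54326/474.44 = 114.5 N

115 N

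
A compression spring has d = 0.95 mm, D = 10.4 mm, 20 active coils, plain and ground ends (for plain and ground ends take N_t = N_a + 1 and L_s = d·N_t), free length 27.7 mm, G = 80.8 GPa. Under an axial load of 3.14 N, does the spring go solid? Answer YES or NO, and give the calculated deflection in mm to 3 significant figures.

YES, δ = 8.59 mm

k = Gd⁴/(8D³N_a) = (80.8×10³)(0.95⁴)/(8·10.4³·20) = 0.36567 N/mm
N_t = 21; L_s = 0.95·21 = 19.95 mm; δ_solid = L₀ − L_s = 27.7 − 19.95 = 7.75 mm
δ = F/k = 3.14/0.36567 = 8.587 mm
δ ≥ δ_solid → spring goes solid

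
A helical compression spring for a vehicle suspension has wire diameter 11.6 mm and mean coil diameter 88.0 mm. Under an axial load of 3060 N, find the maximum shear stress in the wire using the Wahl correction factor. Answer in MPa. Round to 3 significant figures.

Spring index C = D/d = 88.0/11.6 = 7.5862
K_W = (4C−1)/(4C−4) + 0.615/C = 29.345/26.345 + 0.0811 = 1.1949
τ₀ = 8FD/(πd³) = 8·3060·88.0/(π·11.6³) = 2.15424e+06/4903.7 = 439.31 MPa
τ_max = K·τ₀ = 1.1949 × 439.31 = 524.95 MPa

525 MPa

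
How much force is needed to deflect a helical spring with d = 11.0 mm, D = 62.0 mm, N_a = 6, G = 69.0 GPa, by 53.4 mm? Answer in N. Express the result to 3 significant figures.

k = Gd⁴/(8D³N_a) = (69.0×10³)(11.0⁴)/(8·62.0³·6) = 88.309 N/mm
F = k·δ = 88.309 × 53.4 = 4715.7 N

4720 N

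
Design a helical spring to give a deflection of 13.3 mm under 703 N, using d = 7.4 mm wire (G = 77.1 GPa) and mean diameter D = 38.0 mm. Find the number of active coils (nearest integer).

Required rate k = F/δ = 703/13.3 = 52.857 N/mm
N_a = Gd⁴/(8D³k) = (77.1×10³ × 7.4⁴)/(8 × 38.0³ × 52.857)
    = 2.31197e+08 / 2.3203e+07 = 9.964 → 10 coils

10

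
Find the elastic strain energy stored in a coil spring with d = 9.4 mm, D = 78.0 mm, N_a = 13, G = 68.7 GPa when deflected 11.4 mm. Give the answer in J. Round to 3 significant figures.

k = Gd⁴/(8D³N_a) = (68.7×10³)(9.4⁴)/(8·78.0³·13) = 10.868 N/mm
U = ½kδ² = 0.5 × 10.868 × 11.4² = 706.2 N·mm = 0.7062 J

0.706 J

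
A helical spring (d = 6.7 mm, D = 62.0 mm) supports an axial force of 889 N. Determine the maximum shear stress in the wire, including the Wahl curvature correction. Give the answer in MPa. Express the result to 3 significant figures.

540 MPa

Spring index C = D/d = 62.0/6.7 = 9.2537
K_W = (4C−1)/(4C−4) + 0.615/C = 36.015/33.015 + 0.0665 = 1.1573
τ₀ = 8FD/(πd³) = 8·889·62.0/(π·6.7³) = 440944/944.87 = 466.67 MPa
τ_max = K·τ₀ = 1.1573 × 466.67 = 540.09 MPa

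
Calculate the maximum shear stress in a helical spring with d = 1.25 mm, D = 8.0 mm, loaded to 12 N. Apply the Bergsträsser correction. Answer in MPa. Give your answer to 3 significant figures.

153 MPa

Spring index C = D/d = 8.0/1.25 = 6.4000
K_B = (4C+2)/(4C−3) = 27.600/22.600 = 1.2212
τ₀ = 8FD/(πd³) = 8·12·8.0/(π·1.25³) = 768/6.1359 = 125.16 MPa
τ_max = K·τ₀ = 1.2212 × 125.16 = 152.86 MPa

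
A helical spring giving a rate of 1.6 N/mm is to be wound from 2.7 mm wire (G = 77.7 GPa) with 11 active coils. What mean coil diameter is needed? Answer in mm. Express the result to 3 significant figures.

30.8 mm

D = (Gd⁴/(8N_a·k))^(1/3) = (77.7×10³·2.7⁴/(8·11·1.6))^(1/3)
  = (29327.4)^(1/3) = 30.8384 mm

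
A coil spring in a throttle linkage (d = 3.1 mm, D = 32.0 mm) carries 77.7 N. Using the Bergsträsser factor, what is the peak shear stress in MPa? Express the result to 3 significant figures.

240 MPa

Spring index C = D/d = 32.0/3.1 = 10.3226
K_B = (4C+2)/(4C−3) = 43.290/38.290 = 1.1306
τ₀ = 8FD/(πd³) = 8·77.7·32.0/(π·3.1³) = 19891.2/93.591 = 212.53 MPa
τ_max = K·τ₀ = 1.1306 × 212.53 = 240.29 MPa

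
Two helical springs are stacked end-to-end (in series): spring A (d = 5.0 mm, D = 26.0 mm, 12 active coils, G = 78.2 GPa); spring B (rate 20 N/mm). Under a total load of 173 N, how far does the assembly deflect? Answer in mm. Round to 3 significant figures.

k_A = Gd⁴/(8D³N_a) = (78.2×10³)(5.0⁴)/(8·26.0³·12) = 28.966 N/mm
Series: 1/k_eq = 1/28.966 + 1/20 = 0.084523; k_eq = 11.831 N/mm
δ = F/k_eq = 173/11.831 = 14.622 mm

14.6 mm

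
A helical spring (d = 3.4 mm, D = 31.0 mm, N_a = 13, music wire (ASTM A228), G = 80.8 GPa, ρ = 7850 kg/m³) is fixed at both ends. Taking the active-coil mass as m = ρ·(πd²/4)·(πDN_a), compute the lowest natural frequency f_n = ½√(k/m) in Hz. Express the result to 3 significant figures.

98.3 Hz

k = Gd⁴/(8D³N_a) = (80.8×10³)(3.4⁴)/(8·31.0³·13) = 3.485 N/mm = 3485 N/m
Wire length L = πDN_a = π·31.0·13 = 1266.1 mm
m = ρ·(πd²/4)·L = 7850 × 9.0792×10⁻⁶ m² × 1.2661 m = 0.090234 kg
f_n = ½√(k/m) = 0.5·√(3485/0.090234) = 0.5·√(38622) = 98.263 Hz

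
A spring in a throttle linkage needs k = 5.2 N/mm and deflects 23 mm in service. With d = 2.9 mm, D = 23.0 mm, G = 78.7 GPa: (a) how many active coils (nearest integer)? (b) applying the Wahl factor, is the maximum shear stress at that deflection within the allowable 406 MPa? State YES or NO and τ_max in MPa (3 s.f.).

N_a = Gd⁴/(8D³k) = (78.7×10³)(2.9⁴)/(8·23.0³·5.2) = 11 → N_a = 11
Actual rate k = Gd⁴/(8D³·11) = 5.1988 N/mm
Working load F = kδ = 5.1988·23 = 119.57 N
C = 23.0/2.9 = 7.9310; K_W = (4C−1)/(4C−4)+0.615/C = 1.1858
τ_max = K_W·8FD/(πd³) = 1.1858·287.15 = 340.48 MPa
τ_max ≤ 406 MPa → acceptable

(a) 11 coils; (b) YES, τ_max = 340 MPa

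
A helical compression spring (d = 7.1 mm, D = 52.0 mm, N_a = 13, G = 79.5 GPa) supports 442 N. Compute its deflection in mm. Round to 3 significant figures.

k = Gd⁴/(8D³N_a) = (79.5×10³)(7.1⁴)/(8·52.0³·13) = 13.815 N/mm
δ = F/k = 442 / 13.815 = 31.994 mm

32.0 mm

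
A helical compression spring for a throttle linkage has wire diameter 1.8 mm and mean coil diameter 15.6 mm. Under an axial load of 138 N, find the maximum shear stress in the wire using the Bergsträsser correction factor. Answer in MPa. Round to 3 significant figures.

Spring index C = D/d = 15.6/1.8 = 8.6667
K_B = (4C+2)/(4C−3) = 36.667/31.667 = 1.1579
τ₀ = 8FD/(πd³) = 8·138·15.6/(π·1.8³) = 17222.4/18.322 = 940 MPa
τ_max = K·τ₀ = 1.1579 × 940 = 1088.4 MPa

1090 MPa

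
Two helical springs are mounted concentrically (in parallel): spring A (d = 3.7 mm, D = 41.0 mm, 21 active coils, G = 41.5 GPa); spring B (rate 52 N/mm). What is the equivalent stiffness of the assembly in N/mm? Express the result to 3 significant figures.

k_A = Gd⁴/(8D³N_a) = (41.5×10³)(3.7⁴)/(8·41.0³·21) = 0.67173 N/mm
Parallel: k_eq = 0.67173 + 52 = 52.672 N/mm

52.7 N/mm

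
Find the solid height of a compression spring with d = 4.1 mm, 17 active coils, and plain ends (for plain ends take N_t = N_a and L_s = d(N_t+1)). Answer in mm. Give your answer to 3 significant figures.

73.8 mm

plain ends: N_t = N_a = 17
L_s = d·(N_t+1) = 4.1 × 18 = 73.8 mm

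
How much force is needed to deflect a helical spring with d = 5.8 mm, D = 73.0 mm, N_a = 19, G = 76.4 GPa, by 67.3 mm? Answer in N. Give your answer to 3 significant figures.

k = Gd⁴/(8D³N_a) = (76.4×10³)(5.8⁴)/(8·73.0³·19) = 1.4622 N/mm
F = k·δ = 1.4622 × 67.3 = 98.403 N

98.4 N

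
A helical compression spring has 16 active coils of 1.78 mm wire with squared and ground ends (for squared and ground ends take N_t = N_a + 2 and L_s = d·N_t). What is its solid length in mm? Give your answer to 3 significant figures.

squared and ground ends: N_t = N_a + 2 = 16 + 2 = 18
L_s = d·N_t = 1.78 × 18 = 32.04 mm

32.0 mm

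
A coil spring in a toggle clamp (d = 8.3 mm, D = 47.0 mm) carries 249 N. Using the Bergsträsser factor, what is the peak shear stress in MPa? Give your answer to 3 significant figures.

Spring index C = D/d = 47.0/8.3 = 5.6627
K_B = (4C+2)/(4C−3) = 24.651/19.651 = 1.2544
τ₀ = 8FD/(πd³) = 8·249·47.0/(π·8.3³) = 93624/1796.3 = 52.12 MPa
τ_max = K·τ₀ = 1.2544 × 52.12 = 65.381 MPa

65.4 MPa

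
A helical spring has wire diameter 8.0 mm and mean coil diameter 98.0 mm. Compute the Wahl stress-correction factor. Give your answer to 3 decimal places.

1.117

C = D/d = 98.0/8.0 = 12.2500
K_W = (4C−1)/(4C−4) + 0.615/C = 48.000/45.000 + 0.0502 = 1.1169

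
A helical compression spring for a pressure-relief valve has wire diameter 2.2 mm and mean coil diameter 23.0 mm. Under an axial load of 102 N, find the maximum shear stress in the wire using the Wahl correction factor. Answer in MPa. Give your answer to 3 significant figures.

Spring index C = D/d = 23.0/2.2 = 10.4545
K_W = (4C−1)/(4C−4) + 0.615/C = 40.818/37.818 + 0.0588 = 1.1382
τ₀ = 8FD/(πd³) = 8·102·23.0/(π·2.2³) = 18768/33.452 = 561.05 MPa
τ_max = K·τ₀ = 1.1382 × 561.05 = 638.56 MPa

639 MPa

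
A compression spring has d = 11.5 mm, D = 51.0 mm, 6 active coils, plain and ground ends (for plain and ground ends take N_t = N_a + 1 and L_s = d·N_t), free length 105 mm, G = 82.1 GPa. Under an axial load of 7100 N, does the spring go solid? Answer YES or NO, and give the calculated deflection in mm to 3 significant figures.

YES, δ = 31.5 mm

k = Gd⁴/(8D³N_a) = (82.1×10³)(11.5⁴)/(8·51.0³·6) = 225.52 N/mm
N_t = 7; L_s = 11.5·7 = 80.5 mm; δ_solid = L₀ − L_s = 105 − 80.5 = 24.5 mm
δ = F/k = 7100/225.52 = 31.483 mm
δ ≥ δ_solid → spring goes solid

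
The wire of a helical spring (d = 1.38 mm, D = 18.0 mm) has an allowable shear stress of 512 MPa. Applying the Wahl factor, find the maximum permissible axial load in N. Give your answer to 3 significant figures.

26.5 N

C = D/d = 18.0/1.38 = 13.0435
K_W = (4C−1)/(4C−4) + 0.615/C = 51.174/48.174 + 0.0471 = 1.1094
τ_max = K·8FD/(πd³) → F_max = τ_allow·πd³/(8DK)
F_max = 512·π·1.38³/(8·18.0·1.1094) = 4227.2/159.76 = 26.46 N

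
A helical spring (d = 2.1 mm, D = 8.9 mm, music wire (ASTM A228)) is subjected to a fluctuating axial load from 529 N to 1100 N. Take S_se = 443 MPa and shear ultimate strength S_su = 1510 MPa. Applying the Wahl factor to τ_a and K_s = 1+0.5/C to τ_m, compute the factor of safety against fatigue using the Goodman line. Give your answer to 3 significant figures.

0.274

C = D/d = 8.9/2.1 = 4.2381; K_W = (4C−1)/(4C−4)+0.615/C = 1.3767; K_s = 1+0.5/C = 1.1180
F_a = (F_max−F_min)/2 = 285.5 N; F_m = (F_max+F_min)/2 = 814.5 N
τ_a = K_W·8F_aD/(πd³) = 1.3767 × 698.68 = 961.89 MPa
τ_m = K_s·8F_mD/(πd³) = 1.1180 × 1993.3 = 2228.4 MPa
Goodman: 1/n_f = τ_a/S_se + τ_m/S_su = 961.89/443 + 2228.4/1510 = 2.17132 + 1.47577 = 3.6471
n_f = 1/3.6471 = 0.2742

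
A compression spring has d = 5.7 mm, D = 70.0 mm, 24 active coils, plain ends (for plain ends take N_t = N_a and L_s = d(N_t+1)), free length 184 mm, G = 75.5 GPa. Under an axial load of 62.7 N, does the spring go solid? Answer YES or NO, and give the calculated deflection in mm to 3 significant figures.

k = Gd⁴/(8D³N_a) = (75.5×10³)(5.7⁴)/(8·70.0³·24) = 1.2102 N/mm
N_t = 24; L_s = 5.7·25 = 142.5 mm; δ_solid = L₀ − L_s = 184 − 142.5 = 41.5 mm
δ = F/k = 62.7/1.2102 = 51.81 mm
δ ≥ δ_solid → spring goes solid

YES, δ = 51.8 mm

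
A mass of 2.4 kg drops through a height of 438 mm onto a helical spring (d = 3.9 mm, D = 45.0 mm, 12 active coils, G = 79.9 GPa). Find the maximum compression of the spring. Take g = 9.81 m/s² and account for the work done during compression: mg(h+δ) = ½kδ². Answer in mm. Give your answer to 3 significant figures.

k = Gd⁴/(8D³N_a) = (79.9×10³)(3.9⁴)/(8·45.0³·12) = 2.113 N/mm
W = mg = 2.4 × 9.81 = 23.544 N
½kδ² − Wδ − Wh = 0 → δ = (W + √(W² + 2kWh))/k
δ = (23.544 + √(554.32 + 43579.4))/2.113 = (23.544 + 210.08)/2.113 = 110.57 mm

111 mm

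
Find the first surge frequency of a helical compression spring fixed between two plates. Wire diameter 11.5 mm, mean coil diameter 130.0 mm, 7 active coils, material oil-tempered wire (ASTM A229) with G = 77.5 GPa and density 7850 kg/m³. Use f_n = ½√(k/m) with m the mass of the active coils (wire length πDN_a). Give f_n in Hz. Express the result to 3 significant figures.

34.4 Hz

k = Gd⁴/(8D³N_a) = (77.5×10³)(11.5⁴)/(8·130.0³·7) = 11.017 N/mm = 11017 N/m
Wire length L = πDN_a = π·130.0·7 = 2858.8 mm
m = ρ·(πd²/4)·L = 7850 × 103.87×10⁻⁶ m² × 2.8588 m = 2.331 kg
f_n = ½√(k/m) = 0.5·√(11017/2.331) = 0.5·√(4726.4) = 34.374 Hz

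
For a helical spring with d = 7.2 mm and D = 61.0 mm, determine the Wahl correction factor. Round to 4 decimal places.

1.1730

C = D/d = 61.0/7.2 = 8.4722
K_W = (4C−1)/(4C−4) + 0.615/C = 32.889/29.889 + 0.0726 = 1.1730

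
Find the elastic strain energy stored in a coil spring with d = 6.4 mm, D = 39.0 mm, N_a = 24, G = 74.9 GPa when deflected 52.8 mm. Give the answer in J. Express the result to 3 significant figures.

15.4 J

k = Gd⁴/(8D³N_a) = (74.9×10³)(6.4⁴)/(8·39.0³·24) = 11.033 N/mm
U = ½kδ² = 0.5 × 11.033 × 52.8² = 15380 N·mm = 15.38 J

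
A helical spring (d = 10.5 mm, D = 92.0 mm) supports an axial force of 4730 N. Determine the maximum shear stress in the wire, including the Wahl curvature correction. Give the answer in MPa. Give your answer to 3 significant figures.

1120 MPa

Spring index C = D/d = 92.0/10.5 = 8.7619
K_W = (4C−1)/(4C−4) + 0.615/C = 34.048/31.048 + 0.0702 = 1.1668
τ₀ = 8FD/(πd³) = 8·4730·92.0/(π·10.5³) = 3.48128e+06/3636.8 = 957.24 MPa
τ_max = K·τ₀ = 1.1668 × 957.24 = 1116.9 MPa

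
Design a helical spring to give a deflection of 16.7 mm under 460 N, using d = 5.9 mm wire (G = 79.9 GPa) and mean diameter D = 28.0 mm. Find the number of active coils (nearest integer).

Required rate k = F/δ = 460/16.7 = 27.545 N/mm
N_a = Gd⁴/(8D³k) = (79.9×10³ × 5.9⁴)/(8 × 28.0³ × 27.545)
    = 9.68177e+07 / 4.83733e+06 = 20.01 → 20 coils

20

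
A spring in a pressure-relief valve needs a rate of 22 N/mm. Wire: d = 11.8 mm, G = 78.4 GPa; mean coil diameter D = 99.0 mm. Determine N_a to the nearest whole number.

9

N_a = Gd⁴/(8D³k) = (78.4×10³ × 11.8⁴)/(8 × 99.0³ × 22)
    = 1.52e+09 / 1.70773e+08 = 8.901 → 9 coils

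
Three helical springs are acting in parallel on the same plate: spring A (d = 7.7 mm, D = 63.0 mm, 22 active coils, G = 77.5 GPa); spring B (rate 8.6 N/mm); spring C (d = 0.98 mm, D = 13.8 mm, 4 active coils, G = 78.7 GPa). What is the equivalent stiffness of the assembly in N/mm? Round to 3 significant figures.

k_A = Gd⁴/(8D³N_a) = (77.5×10³)(7.7⁴)/(8·63.0³·22) = 6.1906 N/mm
k_C = Gd⁴/(8D³N_a) = (78.7×10³)(0.98⁴)/(8·13.8³·4) = 0.86316 N/mm
Parallel: k_eq = 6.1906 + 8.6 + 0.86316 = 15.654 N/mm

15.7 N/mm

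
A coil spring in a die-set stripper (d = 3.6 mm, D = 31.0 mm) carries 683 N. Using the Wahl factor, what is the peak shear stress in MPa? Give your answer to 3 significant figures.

Spring index C = D/d = 31.0/3.6 = 8.6111
K_W = (4C−1)/(4C−4) + 0.615/C = 33.444/30.444 + 0.0714 = 1.1700
τ₀ = 8FD/(πd³) = 8·683·31.0/(π·3.6³) = 169384/146.57 = 1155.6 MPa
τ_max = K·τ₀ = 1.1700 × 1155.6 = 1352 MPa

1350 MPa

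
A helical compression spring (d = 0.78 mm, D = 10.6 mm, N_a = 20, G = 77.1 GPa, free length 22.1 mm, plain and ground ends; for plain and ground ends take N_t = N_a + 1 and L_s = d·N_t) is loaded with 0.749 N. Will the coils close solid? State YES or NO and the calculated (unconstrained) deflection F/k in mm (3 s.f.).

NO, δ = 5.00 mm

k = Gd⁴/(8D³N_a) = (77.1×10³)(0.78⁴)/(8·10.6³·20) = 0.14976 N/mm
N_t = 21; L_s = 0.78·21 = 16.38 mm; δ_solid = L₀ − L_s = 22.1 − 16.38 = 5.72 mm
δ = F/k = 0.749/0.14976 = 5.0013 mm
δ < δ_solid → spring does not go solid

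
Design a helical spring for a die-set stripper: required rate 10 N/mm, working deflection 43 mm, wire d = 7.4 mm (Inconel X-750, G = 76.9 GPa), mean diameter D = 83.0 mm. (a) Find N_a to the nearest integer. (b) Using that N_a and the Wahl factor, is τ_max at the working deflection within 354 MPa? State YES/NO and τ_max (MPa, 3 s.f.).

(a) 5 coils; (b) YES, τ_max = 255 MPa

N_a = Gd⁴/(8D³k) = (76.9×10³)(7.4⁴)/(8·83.0³·10) = 5.041 → N_a = 5
Actual rate k = Gd⁴/(8D³·5) = 10.082 N/mm
Working load F = kδ = 10.082·43 = 433.54 N
C = 83.0/7.4 = 11.2162; K_W = (4C−1)/(4C−4)+0.615/C = 1.1282
τ_max = K_W·8FD/(πd³) = 1.1282·226.13 = 255.13 MPa
τ_max ≤ 354 MPa → acceptable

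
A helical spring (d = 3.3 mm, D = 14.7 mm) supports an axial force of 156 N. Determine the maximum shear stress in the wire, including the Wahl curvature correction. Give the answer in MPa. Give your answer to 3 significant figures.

Spring index C = D/d = 14.7/3.3 = 4.4545
K_W = (4C−1)/(4C−4) + 0.615/C = 16.818/13.818 + 0.1381 = 1.3552
τ₀ = 8FD/(πd³) = 8·156·14.7/(π·3.3³) = 18345.6/112.9 = 162.5 MPa
τ_max = K·τ₀ = 1.3552 × 162.5 = 220.21 MPa

220 MPa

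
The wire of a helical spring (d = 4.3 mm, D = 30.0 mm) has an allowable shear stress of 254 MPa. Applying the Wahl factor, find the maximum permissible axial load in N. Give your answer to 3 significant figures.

218 N

C = D/d = 30.0/4.3 = 6.9767
K_W = (4C−1)/(4C−4) + 0.615/C = 26.907/23.907 + 0.0882 = 1.2136
τ_max = K·8FD/(πd³) → F_max = τ_allow·πd³/(8DK)
F_max = 254·π·4.3³/(8·30.0·1.2136) = 63444/291.27 = 217.82 N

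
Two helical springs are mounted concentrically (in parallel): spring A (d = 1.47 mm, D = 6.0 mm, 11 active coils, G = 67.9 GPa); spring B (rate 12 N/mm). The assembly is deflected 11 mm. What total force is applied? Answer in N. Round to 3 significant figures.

k_A = Gd⁴/(8D³N_a) = (67.9×10³)(1.47⁴)/(8·6.0³·11) = 16.68 N/mm
Parallel: k_eq = 16.68 + 12 = 28.68 N/mm
F = k_eq·δ = 28.68·11 = 315.48 N

315 N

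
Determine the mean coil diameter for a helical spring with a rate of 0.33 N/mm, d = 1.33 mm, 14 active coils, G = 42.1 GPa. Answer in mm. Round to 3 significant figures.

15.3 mm

D = (Gd⁴/(8N_a·k))^(1/3) = (42.1×10³·1.33⁴/(8·14·0.33))^(1/3)
  = (3564.16)^(1/3) = 15.2752 mm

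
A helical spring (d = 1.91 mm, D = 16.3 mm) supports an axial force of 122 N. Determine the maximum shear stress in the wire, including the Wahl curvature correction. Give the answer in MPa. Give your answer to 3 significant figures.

Spring index C = D/d = 16.3/1.91 = 8.5340
K_W = (4C−1)/(4C−4) + 0.615/C = 33.136/30.136 + 0.0721 = 1.1716
τ₀ = 8FD/(πd³) = 8·122·16.3/(π·1.91³) = 15908.8/21.89 = 726.75 MPa
τ_max = K·τ₀ = 1.1716 × 726.75 = 851.47 MPa

851 MPa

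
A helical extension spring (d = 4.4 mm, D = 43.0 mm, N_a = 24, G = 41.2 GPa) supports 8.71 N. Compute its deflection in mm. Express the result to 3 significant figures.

k = Gd⁴/(8D³N_a) = (41.2×10³)(4.4⁴)/(8·43.0³·24) = 1.0116 N/mm
δ = F/k = 8.71 / 1.0116 = 8.6103 mm

8.61 mm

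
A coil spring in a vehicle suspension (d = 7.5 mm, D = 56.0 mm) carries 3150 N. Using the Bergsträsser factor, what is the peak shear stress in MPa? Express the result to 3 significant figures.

1260 MPa

Spring index C = D/d = 56.0/7.5 = 7.4667
K_B = (4C+2)/(4C−3) = 31.867/26.867 = 1.1861
τ₀ = 8FD/(πd³) = 8·3150·56.0/(π·7.5³) = 1.4112e+06/1325.4 = 1064.8 MPa
τ_max = K·τ₀ = 1.1861 × 1064.8 = 1262.9 MPa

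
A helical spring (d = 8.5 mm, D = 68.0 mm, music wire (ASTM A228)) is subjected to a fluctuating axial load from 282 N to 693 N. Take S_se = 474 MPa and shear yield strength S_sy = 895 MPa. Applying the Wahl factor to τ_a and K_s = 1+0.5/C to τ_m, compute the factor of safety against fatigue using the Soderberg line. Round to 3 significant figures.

C = D/d = 68.0/8.5 = 8.0000; K_W = (4C−1)/(4C−4)+0.615/C = 1.1840; K_s = 1+0.5/C = 1.0625
F_a = (F_max−F_min)/2 = 205.5 N; F_m = (F_max+F_min)/2 = 487.5 N
τ_a = K_W·8F_aD/(πd³) = 1.1840 × 57.943 = 68.606 MPa
τ_m = K_s·8F_mD/(πd³) = 1.0625 × 137.46 = 146.05 MPa
Soderberg: 1/n_f = τ_a/S_se + τ_m/S_sy = 68.606/474 + 146.05/895 = 0.14474 + 0.16318 = 0.30792
n_f = 1/0.30792 = 3.248

3.25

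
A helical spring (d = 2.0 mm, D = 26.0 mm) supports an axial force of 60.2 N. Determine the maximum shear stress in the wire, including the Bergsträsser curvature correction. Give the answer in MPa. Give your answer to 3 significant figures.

549 MPa

Spring index C = D/d = 26.0/2.0 = 13.0000
K_B = (4C+2)/(4C−3) = 54.000/49.000 = 1.1020
τ₀ = 8FD/(πd³) = 8·60.2·26.0/(π·2.0³) = 12521.6/25.133 = 498.22 MPa
τ_max = K·τ₀ = 1.1020 × 498.22 = 549.06 MPa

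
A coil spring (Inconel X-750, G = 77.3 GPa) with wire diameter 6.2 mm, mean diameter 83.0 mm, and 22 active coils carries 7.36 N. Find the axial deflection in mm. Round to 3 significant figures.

k = Gd⁴/(8D³N_a) = (77.3×10³)(6.2⁴)/(8·83.0³·22) = 1.135 N/mm
δ = F/k = 7.36 / 1.135 = 6.4845 mm

6.48 mm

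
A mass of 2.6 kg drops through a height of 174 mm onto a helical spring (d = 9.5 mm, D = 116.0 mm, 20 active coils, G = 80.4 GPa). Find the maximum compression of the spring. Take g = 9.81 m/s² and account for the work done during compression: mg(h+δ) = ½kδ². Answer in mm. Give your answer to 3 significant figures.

68.7 mm

k = Gd⁴/(8D³N_a) = (80.4×10³)(9.5⁴)/(8·116.0³·20) = 2.6221 N/mm
W = mg = 2.6 × 9.81 = 25.506 N
½kδ² − Wδ − Wh = 0 → δ = (W + √(W² + 2kWh))/k
δ = (25.506 + √(650.56 + 23274.4))/2.6221 = (25.506 + 154.68)/2.6221 = 68.716 mm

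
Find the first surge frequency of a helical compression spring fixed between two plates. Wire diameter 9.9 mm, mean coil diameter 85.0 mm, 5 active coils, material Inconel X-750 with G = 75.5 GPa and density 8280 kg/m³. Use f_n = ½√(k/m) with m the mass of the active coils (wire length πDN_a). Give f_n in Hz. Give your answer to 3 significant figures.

k = Gd⁴/(8D³N_a) = (75.5×10³)(9.9⁴)/(8·85.0³·5) = 29.524 N/mm = 29524 N/m
Wire length L = πDN_a = π·85.0·5 = 1335.2 mm
m = ρ·(πd²/4)·L = 8280 × 76.977×10⁻⁶ m² × 1.3352 m = 0.851 kg
f_n = ½√(k/m) = 0.5·√(29524/0.851) = 0.5·√(34693) = 93.13 Hz

93.1 Hz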